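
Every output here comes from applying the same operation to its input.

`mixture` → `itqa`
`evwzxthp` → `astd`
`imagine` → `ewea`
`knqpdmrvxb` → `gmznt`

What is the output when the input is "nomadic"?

jizy

In each case the input is transformed by: keep every other character starting from the first (positions 1st, 3rd, 5th, ...), then shift every letter 4 places backward in the alphabet (wrapping around).
Applying both steps to "nomadic": "nmdc", then "jizy".
(Check on "knqpdmrvxb": → "kqdrx" → "gmznt" ✓)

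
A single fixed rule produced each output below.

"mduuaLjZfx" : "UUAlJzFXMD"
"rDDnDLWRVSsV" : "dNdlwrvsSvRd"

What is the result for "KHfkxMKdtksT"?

FKXmkDTKStkh

What's happening: move the first 2 characters to the end (rotate left by 2), then flip the case of every letter.
Applying both steps to "KHfkxMKdtksT": "fkxMKdtksTKH", then "FKXmkDTKStkh".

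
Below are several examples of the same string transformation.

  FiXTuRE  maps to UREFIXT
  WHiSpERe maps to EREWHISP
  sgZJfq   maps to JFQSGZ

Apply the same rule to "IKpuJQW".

In each case the input is transformed by: move the last 3 characters to the front (rotate right by 3), then convert every letter to uppercase.
On "IKpuJQW": the first step gives "JQWIKpu", and the second then gives "JQWIKPU".
(Check on "sgZJfq": → "JfqsgZ" → "JFQSGZ" ✓)

JQWIKPU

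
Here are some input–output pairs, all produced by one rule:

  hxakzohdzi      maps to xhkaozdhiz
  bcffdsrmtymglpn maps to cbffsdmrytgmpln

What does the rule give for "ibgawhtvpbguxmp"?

Looking at the pairs, the operation is to swap each adjacent pair of characters (1↔2, 3↔4, ...).
Doing the same to "ibgawhtvpbguxmp": "biaghwvtbpugmxp".

biaghwvtbpugmxp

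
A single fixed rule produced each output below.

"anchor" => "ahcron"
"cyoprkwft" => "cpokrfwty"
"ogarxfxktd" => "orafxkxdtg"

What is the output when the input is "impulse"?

iupslem

Each output is the input with this applied: swap each adjacent pair of characters (1↔2, 3↔4, ...), then move the first character to the end.
On "impulse": the first step gives "miupsle", and the second then gives "iupslem".
(Check on "cyoprkwft": → "ycpokrfwt" → "cpokrfwty" ✓)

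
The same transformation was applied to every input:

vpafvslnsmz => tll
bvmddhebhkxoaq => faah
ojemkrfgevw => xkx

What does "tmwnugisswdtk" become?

The transformation: shift every letter 7 places backward in the alphabet (wrapping around), then keep one character in every 3, starting at position 3 (positions 3rd, 6th, 9th, ...).
Applying both steps to "tmwnugisswdtk": "mfpgnzbllpwmd", then "pzlm".

pzlm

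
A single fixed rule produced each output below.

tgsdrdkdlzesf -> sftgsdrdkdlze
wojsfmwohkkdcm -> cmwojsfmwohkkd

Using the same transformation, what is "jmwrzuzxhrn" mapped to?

rnjmwrzuzxh

The pattern: move the last 2 characters to the front (rotate right by 2).
So "jmwrzuzxhrn" becomes "rnjmwrzuzxh".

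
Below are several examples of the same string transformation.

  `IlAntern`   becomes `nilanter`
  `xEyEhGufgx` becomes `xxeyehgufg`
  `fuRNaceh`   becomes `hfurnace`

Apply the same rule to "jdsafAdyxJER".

rjdsafadyxje

Each output is the input with this applied: move the last character to the front, then convert every letter to lowercase.
Working it through for "jdsafAdyxJER": intermediate "RjdsafAdyxJE", final "rjdsafadyxje".
(Check on "fuRNaceh": → "hfuRNace" → "hfurnace" ✓)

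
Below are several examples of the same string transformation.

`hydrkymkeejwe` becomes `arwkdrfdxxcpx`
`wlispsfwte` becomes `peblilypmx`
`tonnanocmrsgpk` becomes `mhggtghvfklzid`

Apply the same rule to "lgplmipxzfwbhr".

In each case the input is transformed by: shift every letter 7 places backward in the alphabet (wrapping around).
"lgplmipxzfwbhr" → "eziefbiqsypuak".

eziefbiqsypuak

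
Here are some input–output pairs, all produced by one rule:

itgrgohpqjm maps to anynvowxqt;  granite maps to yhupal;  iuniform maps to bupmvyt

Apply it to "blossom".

svzzvt

The transformation: shift every letter 7 places forward in the alphabet (wrapping around), then delete the first character.
Doing the same to "blossom": "svzzvt".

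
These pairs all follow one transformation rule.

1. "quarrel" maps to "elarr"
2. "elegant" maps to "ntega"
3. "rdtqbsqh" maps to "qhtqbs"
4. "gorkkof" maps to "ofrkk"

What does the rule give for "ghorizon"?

onoriz

The pattern: delete the first 2 characters, then move the last 2 characters to the front (rotate right by 2).
Applying both steps to "ghorizon": "orizon", then "onoriz".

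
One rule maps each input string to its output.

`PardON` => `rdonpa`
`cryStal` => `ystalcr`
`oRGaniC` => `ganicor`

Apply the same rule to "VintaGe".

ntagevi

What's happening: move the first 2 characters to the end (rotate left by 2), then convert every letter to lowercase.
On "VintaGe": the first step gives "ntaGeVi", and the second then gives "ntagevi".
(Check on "oRGaniC": → "GaniCoR" → "ganicor" ✓)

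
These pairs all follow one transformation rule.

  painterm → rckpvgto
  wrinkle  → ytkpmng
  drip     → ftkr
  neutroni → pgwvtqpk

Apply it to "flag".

hnci

The rule is to shift every letter 2 places forward in the alphabet (wrapping around).
"flag" → "hnci".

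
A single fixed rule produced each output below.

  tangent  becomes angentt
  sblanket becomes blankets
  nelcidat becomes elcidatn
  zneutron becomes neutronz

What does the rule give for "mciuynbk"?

The rule is to move the first character to the end.
Applying that to "mciuynbk" gives "ciuynbkm".

ciuynbkm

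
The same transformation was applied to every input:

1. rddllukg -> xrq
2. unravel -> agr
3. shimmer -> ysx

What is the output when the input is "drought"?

jaz

The pattern: keep one character in every 3, starting at position 1 (positions 1st, 4th, 7th, ...), then shift every letter 6 places forward in the alphabet (wrapping around).
Working it through for "drought": intermediate "dut", final "jaz".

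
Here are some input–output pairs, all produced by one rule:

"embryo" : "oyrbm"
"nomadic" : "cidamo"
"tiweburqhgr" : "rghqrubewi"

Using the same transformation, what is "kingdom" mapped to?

The transformation: reverse the string, then delete the last character.
Starting from "kingdom": after the first operation, "modgnik"; after the second, "modgni".

modgni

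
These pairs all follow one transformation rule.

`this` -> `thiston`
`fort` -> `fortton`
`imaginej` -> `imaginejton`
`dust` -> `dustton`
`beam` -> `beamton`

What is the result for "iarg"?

Looking at the pairs, the operation is to append "ton".
Doing the same to "iarg": "iargton".

iargton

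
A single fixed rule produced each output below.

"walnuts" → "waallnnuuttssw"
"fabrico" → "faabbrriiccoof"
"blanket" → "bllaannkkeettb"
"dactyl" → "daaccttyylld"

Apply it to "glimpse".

glliimmppsseeg

Each output is the input with this applied: double every character, then move the first character to the end.
Applying both steps to "glimpse": "gglliimmppssee", then "glliimmppsseeg".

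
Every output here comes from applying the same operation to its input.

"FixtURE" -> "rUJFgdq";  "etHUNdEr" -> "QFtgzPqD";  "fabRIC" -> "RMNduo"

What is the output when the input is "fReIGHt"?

In each case the input is transformed by: flip the case of every letter, then shift every letter 12 places forward in the alphabet (wrapping around).
On "fReIGHt": the first step gives "FrEighT", and the second then gives "RdQustF".

RdQustF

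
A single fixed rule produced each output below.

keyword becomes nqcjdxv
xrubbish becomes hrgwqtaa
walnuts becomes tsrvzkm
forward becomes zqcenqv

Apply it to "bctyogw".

nfvabsx

Looking at the pairs, the operation is to shift every letter 1 place backward in the alphabet (wrapping around), then move the last 3 characters to the front (rotate right by 3).
For "bctyogw" the result is "nfvabsx".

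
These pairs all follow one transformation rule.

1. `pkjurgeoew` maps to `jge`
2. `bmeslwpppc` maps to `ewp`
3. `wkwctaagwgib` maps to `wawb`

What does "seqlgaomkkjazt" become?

qaka

The rule is to keep one character in every 3, starting at position 3 (positions 3rd, 6th, 9th, ...).
On "seqlgaomkkjazt" that produces "qaka".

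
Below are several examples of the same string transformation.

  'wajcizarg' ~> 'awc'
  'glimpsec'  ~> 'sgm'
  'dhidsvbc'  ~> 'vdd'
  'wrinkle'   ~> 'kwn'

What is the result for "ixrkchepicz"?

The transformation: move the last 3 characters to the front (rotate right by 3), then keep one character in every 3, starting at position 1 (positions 1st, 4th, 7th, ...).
For "ixrkchepicz" the result is "iike".

iike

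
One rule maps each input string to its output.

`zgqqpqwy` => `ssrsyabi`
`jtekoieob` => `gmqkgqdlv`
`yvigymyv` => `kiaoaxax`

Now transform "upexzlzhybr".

gzbnbjadtwr

Rule — shift every letter 2 places forward in the alphabet (wrapping around), then move the first 2 characters to the end (rotate left by 2).
Starting from "upexzlzhybr": after the first operation, "wrgzbnbjadt"; after the second, "gzbnbjadtwr".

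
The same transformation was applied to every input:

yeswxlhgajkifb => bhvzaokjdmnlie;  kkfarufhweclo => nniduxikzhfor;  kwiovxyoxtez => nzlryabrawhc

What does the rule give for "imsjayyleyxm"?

lpvmdbbohbap

Each output is the input with this applied: shift every letter 3 places forward in the alphabet (wrapping around).
For "imsjayyleyxm" the result is "lpvmdbbohbap".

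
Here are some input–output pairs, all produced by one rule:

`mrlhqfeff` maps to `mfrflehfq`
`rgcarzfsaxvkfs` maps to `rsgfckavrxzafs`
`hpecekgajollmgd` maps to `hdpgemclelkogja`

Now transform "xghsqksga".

The transformation: take characters alternately from the front and the back (1st, last, 2nd, 2nd-last, ...).
On "xghsqksga" that produces "xagghsskq".

xagghsskq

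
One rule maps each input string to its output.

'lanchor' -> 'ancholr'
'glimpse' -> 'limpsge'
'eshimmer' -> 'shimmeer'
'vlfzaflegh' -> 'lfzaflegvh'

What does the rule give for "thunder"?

The pattern: swap the first and last characters, then move the first character to the end.
Working it through for "thunder": intermediate "rhundet", final "hundetr".

hundetr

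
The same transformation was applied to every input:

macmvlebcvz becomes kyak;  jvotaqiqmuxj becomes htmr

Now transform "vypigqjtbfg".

The pattern: shift every letter 2 places backward in the alphabet (wrapping around), then keep only the first 4 characters.
Applying both steps to "vypigqjtbfg": "twngeohrzde", then "twng".

twng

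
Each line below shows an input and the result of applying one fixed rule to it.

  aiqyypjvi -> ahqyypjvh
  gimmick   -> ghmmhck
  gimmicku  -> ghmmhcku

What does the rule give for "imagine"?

The rule is to replace every "i" with "h".
"imagine" → "hmaghne".

hmaghne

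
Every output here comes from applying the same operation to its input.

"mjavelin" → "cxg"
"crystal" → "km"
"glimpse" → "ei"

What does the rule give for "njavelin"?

cxg

The transformation: keep one character in every 3, starting at position 2 (positions 2nd, 5th, 8th, ...), then shift every letter 7 places backward in the alphabet (wrapping around).
Working it through for "njavelin": intermediate "jen", final "cxg".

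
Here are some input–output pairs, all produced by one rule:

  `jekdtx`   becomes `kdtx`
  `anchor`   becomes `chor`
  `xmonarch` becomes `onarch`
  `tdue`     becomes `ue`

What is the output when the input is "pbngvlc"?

What's happening: delete the first 2 characters.
For "pbngvlc" the result is "ngvlc".

ngvlc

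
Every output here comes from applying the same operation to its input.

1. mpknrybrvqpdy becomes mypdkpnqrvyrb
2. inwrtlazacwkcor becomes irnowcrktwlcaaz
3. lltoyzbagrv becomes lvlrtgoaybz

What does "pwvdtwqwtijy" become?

pywjvidttwwq

Each output is the input with this applied: take characters alternately from the front and the back (1st, last, 2nd, 2nd-last, ...).
Doing the same to "pwvdtwqwtijy": "pywjvidttwwq".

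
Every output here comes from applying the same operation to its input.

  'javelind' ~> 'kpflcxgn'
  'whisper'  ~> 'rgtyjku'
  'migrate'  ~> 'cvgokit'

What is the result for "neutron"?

tqppgwv

In each case the input is transformed by: shift every letter 2 places forward in the alphabet (wrapping around), then move the last 3 characters to the front (rotate right by 3).
"neutron" → "pgwvtqp" → "tqppgwv".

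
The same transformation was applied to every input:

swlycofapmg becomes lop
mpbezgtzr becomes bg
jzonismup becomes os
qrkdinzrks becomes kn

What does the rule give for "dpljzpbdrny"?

The transformation: delete the last 2 characters, then keep one character in every 3, starting at position 3 (positions 3rd, 6th, 9th, ...).
Starting from "dpljzpbdrny": after the first operation, "dpljzpbdr"; after the second, "lpr".

lpr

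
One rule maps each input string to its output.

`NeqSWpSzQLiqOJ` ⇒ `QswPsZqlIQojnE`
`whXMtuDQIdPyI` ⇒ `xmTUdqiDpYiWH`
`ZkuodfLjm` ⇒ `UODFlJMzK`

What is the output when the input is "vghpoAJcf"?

HPOajCFVG

Looking at the pairs, the operation is to flip the case of every letter, then move the first 2 characters to the end (rotate left by 2).
So "vghpoAJcf" becomes "HPOajCFVG".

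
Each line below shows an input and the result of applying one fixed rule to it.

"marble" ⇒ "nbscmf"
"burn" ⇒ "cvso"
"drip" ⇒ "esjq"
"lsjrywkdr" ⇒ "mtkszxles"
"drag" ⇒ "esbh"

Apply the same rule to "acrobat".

bdspcbu

The rule is to shift every letter 1 place forward in the alphabet (wrapping around).
So "acrobat" becomes "bdspcbu".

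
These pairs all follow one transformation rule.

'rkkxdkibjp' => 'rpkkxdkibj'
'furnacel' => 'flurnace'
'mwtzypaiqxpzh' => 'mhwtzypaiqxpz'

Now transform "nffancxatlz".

Each output is the input with this applied: swap the first and last characters, then move the last character to the front.
Applying both steps to "nffancxatlz": "zffancxatln", then "nzffancxatl".
(Check on "rkkxdkibjp": → "pkkxdkibjr" → "rpkkxdkibj" ✓)

nzffancxatl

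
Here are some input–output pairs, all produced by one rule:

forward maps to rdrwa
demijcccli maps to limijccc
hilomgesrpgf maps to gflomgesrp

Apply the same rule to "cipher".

The pattern: delete the first 2 characters, then move the last 2 characters to the front (rotate right by 2).
Working it through for "cipher": intermediate "pher", final "erph".

erph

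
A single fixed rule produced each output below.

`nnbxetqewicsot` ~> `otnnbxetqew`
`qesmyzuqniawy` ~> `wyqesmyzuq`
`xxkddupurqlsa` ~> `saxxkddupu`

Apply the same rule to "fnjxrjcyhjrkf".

The rule is to move the last 2 characters to the front (rotate right by 2), then delete the last 3 characters.
For "fnjxrjcyhjrkf", step one produces "kffnjxrjcyhjr"; step two turns that into "kffnjxrjcy".

kffnjxrjcy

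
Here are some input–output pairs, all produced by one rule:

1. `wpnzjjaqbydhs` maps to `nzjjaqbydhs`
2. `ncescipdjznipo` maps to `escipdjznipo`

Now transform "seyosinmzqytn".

yosinmzqytn

The pattern: delete the first 2 characters.
"seyosinmzqytn" → "yosinmzqytn".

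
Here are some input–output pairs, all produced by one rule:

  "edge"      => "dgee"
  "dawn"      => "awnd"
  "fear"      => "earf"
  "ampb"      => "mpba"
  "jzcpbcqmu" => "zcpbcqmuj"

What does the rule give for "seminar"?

What's happening: move the first character to the end.
Applying that to "seminar" gives "eminars".

eminars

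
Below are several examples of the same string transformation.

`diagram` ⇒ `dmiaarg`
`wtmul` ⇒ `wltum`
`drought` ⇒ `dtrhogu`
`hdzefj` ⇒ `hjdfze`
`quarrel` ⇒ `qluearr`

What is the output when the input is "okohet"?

What's happening: take characters alternately from the front and the back (1st, last, 2nd, 2nd-last, ...).
For "okohet" the result is "otkeoh".

otkeoh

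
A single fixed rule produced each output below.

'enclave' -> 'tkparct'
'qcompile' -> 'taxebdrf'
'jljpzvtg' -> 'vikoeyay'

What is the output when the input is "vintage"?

tvpicxk

What's happening: reverse the string, then shift every letter 11 places backward in the alphabet (wrapping around).
Applying both steps to "vintage": "egatniv", then "tvpicxk".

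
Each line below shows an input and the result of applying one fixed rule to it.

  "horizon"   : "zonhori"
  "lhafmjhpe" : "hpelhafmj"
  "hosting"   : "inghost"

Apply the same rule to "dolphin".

Each output is the input with this applied: move the last 3 characters to the front (rotate right by 3).
On "dolphin" that produces "hindolp".

hindolp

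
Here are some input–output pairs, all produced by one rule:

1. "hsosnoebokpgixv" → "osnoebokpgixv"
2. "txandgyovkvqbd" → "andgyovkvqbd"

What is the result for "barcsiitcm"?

Each output is the input with this applied: delete the first 2 characters.
Doing the same to "barcsiitcm": "rcsiitcm".

rcsiitcm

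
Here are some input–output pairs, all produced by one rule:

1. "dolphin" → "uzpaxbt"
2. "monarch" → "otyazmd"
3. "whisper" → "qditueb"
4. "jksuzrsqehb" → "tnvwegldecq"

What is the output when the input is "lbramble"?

The pattern: move the last 2 characters to the front (rotate right by 2), then shift every letter 12 places forward in the alphabet (wrapping around).
Applying that to "lbramble" gives "xqxndmyn".

xqxndmyn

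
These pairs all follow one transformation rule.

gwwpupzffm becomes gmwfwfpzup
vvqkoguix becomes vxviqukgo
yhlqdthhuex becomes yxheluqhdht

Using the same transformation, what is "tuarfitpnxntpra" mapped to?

tauraprtfnixtnp

The rule is to take characters alternately from the front and the back (1st, last, 2nd, 2nd-last, ...).
Doing the same to "tuarfitpnxntpra": "tauraprtfnixtnp".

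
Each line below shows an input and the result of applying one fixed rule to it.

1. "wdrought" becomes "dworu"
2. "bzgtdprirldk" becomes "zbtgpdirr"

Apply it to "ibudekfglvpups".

What's happening: delete the last 3 characters, then swap each adjacent pair of characters (1↔2, 3↔4, ...).
"ibudekfglvpups" → "ibudekfglvp" → "bidukegfvlp".

bidukegfvlp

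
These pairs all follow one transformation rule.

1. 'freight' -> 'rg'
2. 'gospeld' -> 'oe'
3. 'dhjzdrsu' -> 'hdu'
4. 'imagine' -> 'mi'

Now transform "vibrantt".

iat

Looking at the pairs, the operation is to keep one character in every 3, starting at position 2 (positions 2nd, 5th, 8th, ...).
"vibrantt" → "iat".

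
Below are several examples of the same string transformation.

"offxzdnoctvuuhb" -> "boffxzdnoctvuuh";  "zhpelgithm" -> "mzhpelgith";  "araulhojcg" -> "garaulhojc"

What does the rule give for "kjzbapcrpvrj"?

jkjzbapcrpvr

The transformation: move the last character to the front.
For "kjzbapcrpvrj" the result is "jkjzbapcrpvr".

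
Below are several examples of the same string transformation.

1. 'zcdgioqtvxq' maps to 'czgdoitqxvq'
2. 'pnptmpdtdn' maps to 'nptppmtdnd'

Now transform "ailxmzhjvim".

The pattern: swap each adjacent pair of characters (1↔2, 3↔4, ...).
On "ailxmzhjvim" that produces "iaxlzmjhivm".

iaxlzmjhivm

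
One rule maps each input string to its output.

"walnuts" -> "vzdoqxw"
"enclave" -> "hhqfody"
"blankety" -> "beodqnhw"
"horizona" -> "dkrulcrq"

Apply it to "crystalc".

ffubvwdo

In each case the input is transformed by: move the last character to the front, then shift every letter 3 places forward in the alphabet (wrapping around).
"crystalc" → "ccrystal" → "ffubvwdo".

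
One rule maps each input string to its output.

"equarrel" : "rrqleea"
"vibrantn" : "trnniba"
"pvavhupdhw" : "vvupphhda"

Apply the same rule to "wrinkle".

rnlkie

What's happening: sort the characters into reverse alphabetical order, then delete the first character.
For "wrinkle", step one produces "wrnlkie"; step two turns that into "rnlkie".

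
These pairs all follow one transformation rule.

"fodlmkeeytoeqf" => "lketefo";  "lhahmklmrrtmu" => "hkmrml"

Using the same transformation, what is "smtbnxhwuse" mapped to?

Rule — move the first 2 characters to the end (rotate left by 2), then keep every other character starting from the second (positions 2nd, 4th, 6th, ...).
"smtbnxhwuse" → "tbnxhwusesm" → "bxwss".

bxwss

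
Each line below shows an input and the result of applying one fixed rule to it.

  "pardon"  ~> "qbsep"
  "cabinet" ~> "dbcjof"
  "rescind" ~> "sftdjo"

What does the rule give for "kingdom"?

ljohep

Looking at the pairs, the operation is to delete the last character, then shift every letter 1 place forward in the alphabet (wrapping around).
Starting from "kingdom": after the first operation, "kingdo"; after the second, "ljohep".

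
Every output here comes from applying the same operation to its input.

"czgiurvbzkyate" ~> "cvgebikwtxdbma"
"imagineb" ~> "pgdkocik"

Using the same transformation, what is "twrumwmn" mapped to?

yopvytwo

Rule — move the last 3 characters to the front (rotate right by 3), then shift every letter 2 places forward in the alphabet (wrapping around).
For "twrumwmn" the result is "yopvytwo".
(Check on "imagineb": → "nebimagi" → "pgdkocik" ✓)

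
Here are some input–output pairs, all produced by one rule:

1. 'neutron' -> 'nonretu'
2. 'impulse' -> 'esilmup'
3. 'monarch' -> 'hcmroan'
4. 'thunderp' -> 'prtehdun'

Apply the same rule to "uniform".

Each output is the input with this applied: move the last character to the front, then take characters alternately from the front and the back (1st, last, 2nd, 2nd-last, ...).
Applying both steps to "uniform": "munifor", then "mruonfi".

mruonfi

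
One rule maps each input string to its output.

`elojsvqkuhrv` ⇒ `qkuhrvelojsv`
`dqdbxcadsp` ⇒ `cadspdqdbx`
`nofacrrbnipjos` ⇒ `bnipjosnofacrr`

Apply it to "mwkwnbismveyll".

The rule is to swap the front and back halves of the string.
For "mwkwnbismveyll" the result is "smveyllmwkwnbi".

smveyllmwkwnbi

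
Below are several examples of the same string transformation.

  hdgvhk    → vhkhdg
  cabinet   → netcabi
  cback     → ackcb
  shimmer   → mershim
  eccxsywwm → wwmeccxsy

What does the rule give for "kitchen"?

henkitc

The pattern: move the last 3 characters to the front (rotate right by 3).
On "kitchen" that produces "henkitc".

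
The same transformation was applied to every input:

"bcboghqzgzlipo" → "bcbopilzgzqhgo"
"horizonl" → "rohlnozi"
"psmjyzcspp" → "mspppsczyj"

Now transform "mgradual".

The transformation: move the first 3 characters to the end (rotate left by 3), then reverse the string.
Working it through for "mgradual": intermediate "adualmgr", final "rgmlauda".

rgmlauda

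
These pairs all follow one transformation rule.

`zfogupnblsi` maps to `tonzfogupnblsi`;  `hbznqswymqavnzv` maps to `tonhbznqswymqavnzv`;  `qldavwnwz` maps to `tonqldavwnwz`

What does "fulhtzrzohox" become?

Looking at the pairs, the operation is to prepend "ton".
On "fulhtzrzohox" that produces "tonfulhtzrzohox".

tonfulhtzrzohox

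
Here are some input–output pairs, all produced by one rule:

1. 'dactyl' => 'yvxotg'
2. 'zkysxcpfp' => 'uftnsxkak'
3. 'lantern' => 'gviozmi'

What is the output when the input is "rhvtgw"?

In each case the input is transformed by: shift every letter 5 places backward in the alphabet (wrapping around).
So "rhvtgw" becomes "mcqobr".

mcqobr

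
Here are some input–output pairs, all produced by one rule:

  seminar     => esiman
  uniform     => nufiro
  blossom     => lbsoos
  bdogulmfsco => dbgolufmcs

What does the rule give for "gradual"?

rgdaau

The pattern: delete the last character, then swap each adjacent pair of characters (1↔2, 3↔4, ...).
Starting from "gradual": after the first operation, "gradua"; after the second, "rgdaau".
(Check on "uniform": → "unifor" → "nufiro" ✓)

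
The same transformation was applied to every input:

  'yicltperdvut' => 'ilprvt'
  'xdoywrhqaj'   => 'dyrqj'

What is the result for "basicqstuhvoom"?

aiqthom

What's happening: keep every other character starting from the second (positions 2nd, 4th, 6th, ...).
Doing the same to "basicqstuhvoom": "aiqthom".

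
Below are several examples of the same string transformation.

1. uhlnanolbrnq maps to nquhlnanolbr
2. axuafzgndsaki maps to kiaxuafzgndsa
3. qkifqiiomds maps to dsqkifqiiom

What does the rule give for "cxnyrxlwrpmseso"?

socxnyrxlwrpmse

Each output is the input with this applied: move the last 2 characters to the front (rotate right by 2).
Doing the same to "cxnyrxlwrpmseso": "socxnyrxlwrpmse".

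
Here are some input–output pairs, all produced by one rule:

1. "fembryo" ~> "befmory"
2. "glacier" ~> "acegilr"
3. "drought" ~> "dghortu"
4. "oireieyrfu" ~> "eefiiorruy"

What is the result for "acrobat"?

Rule — sort the characters into alphabetical order.
Applying that to "acrobat" gives "aabcort".

aabcort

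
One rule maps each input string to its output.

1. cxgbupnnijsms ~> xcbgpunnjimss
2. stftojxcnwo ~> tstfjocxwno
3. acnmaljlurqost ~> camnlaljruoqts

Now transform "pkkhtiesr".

The rule is to swap each adjacent pair of characters (1↔2, 3↔4, ...).
So "pkkhtiesr" becomes "kphkitser".

kphkitser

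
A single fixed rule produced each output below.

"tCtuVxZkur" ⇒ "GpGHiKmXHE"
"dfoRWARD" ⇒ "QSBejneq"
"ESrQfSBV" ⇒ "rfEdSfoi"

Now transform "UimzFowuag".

hVZMsBJHNT

Each output is the input with this applied: shift every letter 13 places forward in the alphabet (wrapping around) — i.e. ROT13, then flip the case of every letter.
Working it through for "UimzFowuag": intermediate "HvzmSbjhnt", final "hVZMsBJHNT".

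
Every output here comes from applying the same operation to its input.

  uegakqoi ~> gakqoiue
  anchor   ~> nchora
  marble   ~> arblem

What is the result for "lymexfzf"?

mexfzfly

Each output is the input with this applied: move the last 2 characters to the front (rotate right by 2), then swap the front and back halves of the string.
For "lymexfzf", step one produces "zflymexf"; step two turns that into "mexfzfly".
(Check on "marble": → "lemarb" → "arblem" ✓)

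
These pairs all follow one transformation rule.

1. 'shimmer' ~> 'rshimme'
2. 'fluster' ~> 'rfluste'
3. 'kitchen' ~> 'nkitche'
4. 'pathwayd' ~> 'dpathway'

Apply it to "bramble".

ebrambl

The rule is to move the last character to the front.
"bramble" → "ebrambl".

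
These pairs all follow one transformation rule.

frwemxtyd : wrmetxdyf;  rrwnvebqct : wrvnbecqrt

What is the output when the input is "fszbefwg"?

zsebwffg

Each output is the input with this applied: move the first character to the end, then swap each adjacent pair of characters (1↔2, 3↔4, ...).
So "fszbefwg" becomes "zsebwffg".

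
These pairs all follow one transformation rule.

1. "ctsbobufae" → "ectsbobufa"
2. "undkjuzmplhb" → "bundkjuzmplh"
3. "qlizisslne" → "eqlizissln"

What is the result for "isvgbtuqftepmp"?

pisvgbtuqftepm

The transformation: move the last character to the front.
Doing the same to "isvgbtuqftepmp": "pisvgbtuqftepm".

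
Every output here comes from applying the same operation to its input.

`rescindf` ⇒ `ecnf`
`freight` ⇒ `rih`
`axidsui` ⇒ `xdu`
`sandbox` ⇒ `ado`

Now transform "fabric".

The pattern: keep every other character starting from the second (positions 2nd, 4th, 6th, ...).
Applying that to "fabric" gives "arc".

arc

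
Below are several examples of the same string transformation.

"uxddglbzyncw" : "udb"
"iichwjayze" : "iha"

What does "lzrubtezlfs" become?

lue

The rule is to delete the last 3 characters, then keep one character in every 3, starting at position 1 (positions 1st, 4th, 7th, ...).
Starting from "lzrubtezlfs": after the first operation, "lzrubtez"; after the second, "lue".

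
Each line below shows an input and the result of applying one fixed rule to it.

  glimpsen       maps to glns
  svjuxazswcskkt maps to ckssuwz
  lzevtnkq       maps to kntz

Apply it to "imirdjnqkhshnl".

hijlnqs

What's happening: sort the characters into alphabetical order, then keep every other character starting from the second (positions 2nd, 4th, 6th, ...).
On "imirdjnqkhshnl": the first step gives "dhhiijklmnnqrs", and the second then gives "hijlnqs".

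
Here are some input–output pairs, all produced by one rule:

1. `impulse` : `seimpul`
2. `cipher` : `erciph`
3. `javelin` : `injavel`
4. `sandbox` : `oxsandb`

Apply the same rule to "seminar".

arsemin

Each output is the input with this applied: move the last 2 characters to the front (rotate right by 2).
"seminar" → "arsemin".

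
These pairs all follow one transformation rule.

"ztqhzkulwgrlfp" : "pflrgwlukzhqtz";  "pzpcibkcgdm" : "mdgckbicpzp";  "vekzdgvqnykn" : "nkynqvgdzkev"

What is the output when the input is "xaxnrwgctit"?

The pattern: reverse the string.
Doing the same to "xaxnrwgctit": "titcgwrnxax".

titcgwrnxax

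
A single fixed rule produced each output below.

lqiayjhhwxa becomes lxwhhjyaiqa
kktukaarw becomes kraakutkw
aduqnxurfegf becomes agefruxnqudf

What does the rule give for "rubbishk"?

rhsibbuk

What's happening: swap the first and last characters, then reverse the string.
Applying both steps to "rubbishk": "kubbishr", then "rhsibbuk".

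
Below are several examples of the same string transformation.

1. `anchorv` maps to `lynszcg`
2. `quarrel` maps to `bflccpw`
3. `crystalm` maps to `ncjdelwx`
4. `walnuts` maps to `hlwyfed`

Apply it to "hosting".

The pattern: shift every letter 11 places forward in the alphabet (wrapping around).
On "hosting" that produces "szdetyr".

szdetyr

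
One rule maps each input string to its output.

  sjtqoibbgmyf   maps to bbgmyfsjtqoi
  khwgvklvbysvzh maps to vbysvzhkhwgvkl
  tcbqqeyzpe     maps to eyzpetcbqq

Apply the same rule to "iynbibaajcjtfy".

The transformation: swap the front and back halves of the string.
So "iynbibaajcjtfy" becomes "ajcjtfyiynbiba".

ajcjtfyiynbiba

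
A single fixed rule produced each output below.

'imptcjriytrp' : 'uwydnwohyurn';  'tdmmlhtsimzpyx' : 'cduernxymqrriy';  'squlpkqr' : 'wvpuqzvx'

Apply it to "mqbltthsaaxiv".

Each output is the input with this applied: reverse the string, then shift every letter 5 places forward in the alphabet (wrapping around).
Doing the same to "mqbltthsaaxiv": "ancffxmyyqgvr".

ancffxmyyqgvr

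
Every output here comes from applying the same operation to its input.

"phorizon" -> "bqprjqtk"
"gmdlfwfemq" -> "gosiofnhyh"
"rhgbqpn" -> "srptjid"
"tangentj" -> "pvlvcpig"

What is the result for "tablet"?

ngvvcd

The rule is to shift every letter 2 places forward in the alphabet (wrapping around), then move the last 3 characters to the front (rotate right by 3).
"tablet" → "vcdngv" → "ngvvcd".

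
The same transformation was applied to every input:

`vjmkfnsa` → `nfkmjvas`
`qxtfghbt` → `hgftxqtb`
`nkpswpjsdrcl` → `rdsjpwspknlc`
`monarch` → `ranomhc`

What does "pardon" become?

drapno

Rule — move the last 2 characters to the front (rotate right by 2), then reverse the string.
Working it through for "pardon": intermediate "onpard", final "drapno".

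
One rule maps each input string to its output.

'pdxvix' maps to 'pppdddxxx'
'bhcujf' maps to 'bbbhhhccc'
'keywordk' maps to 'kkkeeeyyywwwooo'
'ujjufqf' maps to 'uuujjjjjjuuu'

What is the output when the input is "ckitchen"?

Each output is the input with this applied: delete the last 3 characters, then repeat every character 3 times.
On "ckitchen": the first step gives "ckitc", and the second then gives "ccckkkiiitttccc".

ccckkkiiitttccc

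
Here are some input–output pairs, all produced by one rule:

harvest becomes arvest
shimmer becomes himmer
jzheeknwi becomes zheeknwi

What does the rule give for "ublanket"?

The rule is to delete the first character.
On "ublanket" that produces "blanket".

blanket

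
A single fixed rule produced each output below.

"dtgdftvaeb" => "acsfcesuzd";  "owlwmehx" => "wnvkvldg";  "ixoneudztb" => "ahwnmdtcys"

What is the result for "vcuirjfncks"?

Looking at the pairs, the operation is to shift every letter 1 place backward in the alphabet (wrapping around), then move the last character to the front.
So "vcuirjfncks" becomes "rubthqiembj".

rubthqiembj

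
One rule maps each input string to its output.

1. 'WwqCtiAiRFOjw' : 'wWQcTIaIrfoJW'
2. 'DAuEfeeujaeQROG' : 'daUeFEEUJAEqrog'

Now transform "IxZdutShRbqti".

Each output is the input with this applied: flip the case of every letter.
Applying that to "IxZdutShRbqti" gives "iXzDUTsHrBQTI".

iXzDUTsHrBQTI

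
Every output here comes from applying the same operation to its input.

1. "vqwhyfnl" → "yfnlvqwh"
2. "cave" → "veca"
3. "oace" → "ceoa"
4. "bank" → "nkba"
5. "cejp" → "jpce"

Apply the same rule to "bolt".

In each case the input is transformed by: swap the front and back halves of the string.
Doing the same to "bolt": "ltbo".

ltbo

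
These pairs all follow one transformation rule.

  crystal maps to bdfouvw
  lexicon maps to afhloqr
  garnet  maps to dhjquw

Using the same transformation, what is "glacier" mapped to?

dfhjlou

What's happening: shift every letter 3 places forward in the alphabet (wrapping around), then sort the characters into alphabetical order.
On "glacier": the first step gives "jodflhu", and the second then gives "dfhjlou".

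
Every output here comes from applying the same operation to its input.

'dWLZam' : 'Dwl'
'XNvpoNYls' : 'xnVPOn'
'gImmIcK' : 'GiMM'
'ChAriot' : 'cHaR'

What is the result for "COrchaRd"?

In each case the input is transformed by: delete the last 3 characters, then flip the case of every letter.
"COrchaRd" → "COrch" → "coRCH".

coRCH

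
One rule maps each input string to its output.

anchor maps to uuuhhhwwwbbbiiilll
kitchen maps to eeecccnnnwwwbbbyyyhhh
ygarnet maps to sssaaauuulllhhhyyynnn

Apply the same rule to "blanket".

Each output is the input with this applied: shift every letter 6 places backward in the alphabet (wrapping around), then repeat every character 3 times.
On "blanket": the first step gives "vfuheyn", and the second then gives "vvvfffuuuhhheeeyyynnn".

vvvfffuuuhhheeeyyynnn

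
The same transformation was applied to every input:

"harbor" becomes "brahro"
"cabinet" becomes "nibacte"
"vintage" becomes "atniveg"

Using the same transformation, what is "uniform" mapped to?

ofinumr

The transformation: move the last 2 characters to the front (rotate right by 2), then reverse the string.
Applying both steps to "uniform": "rmunifo", then "ofinumr".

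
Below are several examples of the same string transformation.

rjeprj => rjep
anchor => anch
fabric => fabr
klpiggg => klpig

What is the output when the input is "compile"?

compi

Each output is the input with this applied: delete the last 2 characters.
On "compile" that produces "compi".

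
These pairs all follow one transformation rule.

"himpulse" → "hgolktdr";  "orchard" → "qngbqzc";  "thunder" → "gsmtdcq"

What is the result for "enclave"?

The transformation: swap each adjacent pair of characters (1↔2, 3↔4, ...), then shift every letter 1 place backward in the alphabet (wrapping around).
Working it through for "enclave": intermediate "nelcvae", final "mdkbuzd".

mdkbuzd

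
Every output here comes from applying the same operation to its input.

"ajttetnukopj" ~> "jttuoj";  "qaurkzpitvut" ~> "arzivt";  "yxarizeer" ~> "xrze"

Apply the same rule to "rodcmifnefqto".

In each case the input is transformed by: keep every other character starting from the second (positions 2nd, 4th, 6th, ...).
On "rodcmifnefqto" that produces "ocinft".

ocinft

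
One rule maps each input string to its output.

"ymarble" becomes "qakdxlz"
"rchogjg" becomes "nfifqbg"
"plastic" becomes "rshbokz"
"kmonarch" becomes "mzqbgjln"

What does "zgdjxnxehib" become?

What's happening: shift every letter 1 place backward in the alphabet (wrapping around), then move the first 3 characters to the end (rotate left by 3).
Applying that to "zgdjxnxehib" gives "iwmwdghayfc".

iwmwdghayfc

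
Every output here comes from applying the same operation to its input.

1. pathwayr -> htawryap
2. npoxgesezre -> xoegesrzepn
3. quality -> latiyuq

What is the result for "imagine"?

Each output is the input with this applied: swap each adjacent pair of characters (1↔2, 3↔4, ...), then move the first 2 characters to the end (rotate left by 2).
"imagine" → "miganie" → "ganiemi".

ganiemi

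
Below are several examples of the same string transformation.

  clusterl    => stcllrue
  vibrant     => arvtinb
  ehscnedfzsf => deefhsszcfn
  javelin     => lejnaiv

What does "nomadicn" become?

The transformation: take characters alternately from the front and the back (1st, last, 2nd, 2nd-last, ...), then move the last 2 characters to the front (rotate right by 2).
"nomadicn" → "nnocmiad" → "adnnocmi".
(Check on "vibrant": → "vtinbar" → "arvtinb" ✓)

adnnocmi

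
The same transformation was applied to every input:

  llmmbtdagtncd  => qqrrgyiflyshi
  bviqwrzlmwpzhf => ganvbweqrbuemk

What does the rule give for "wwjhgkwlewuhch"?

The rule is to shift every letter 5 places forward in the alphabet (wrapping around).
For "wwjhgkwlewuhch" the result is "bbomlpbqjbzmhm".

bbomlpbqjbzmhm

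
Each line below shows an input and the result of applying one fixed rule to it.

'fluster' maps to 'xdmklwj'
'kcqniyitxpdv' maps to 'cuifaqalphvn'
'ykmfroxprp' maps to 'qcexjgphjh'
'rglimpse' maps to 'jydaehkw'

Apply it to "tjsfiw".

lbkxao

Each output is the input with this applied: shift every letter 8 places backward in the alphabet (wrapping around).
For "tjsfiw" the result is "lbkxao".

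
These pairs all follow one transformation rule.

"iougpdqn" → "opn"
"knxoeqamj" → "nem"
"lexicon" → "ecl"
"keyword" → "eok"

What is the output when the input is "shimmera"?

Rule — move the first character to the end, then keep one character in every 3, starting at position 1 (positions 1st, 4th, 7th, ...).
Applying both steps to "shimmera": "himmeras", then "hma".

hma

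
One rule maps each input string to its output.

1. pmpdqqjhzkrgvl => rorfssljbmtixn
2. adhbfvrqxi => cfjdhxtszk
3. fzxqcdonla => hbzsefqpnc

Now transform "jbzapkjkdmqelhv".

In each case the input is transformed by: shift every letter 2 places forward in the alphabet (wrapping around).
"jbzapkjkdmqelhv" → "ldbcrmlmfosgnjx".

ldbcrmlmfosgnjx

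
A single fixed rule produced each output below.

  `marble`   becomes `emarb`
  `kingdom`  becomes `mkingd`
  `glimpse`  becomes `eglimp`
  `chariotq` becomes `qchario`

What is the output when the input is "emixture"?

eemixtu

In each case the input is transformed by: move the last character to the front, then delete the last character.
So "emixture" becomes "eemixtu".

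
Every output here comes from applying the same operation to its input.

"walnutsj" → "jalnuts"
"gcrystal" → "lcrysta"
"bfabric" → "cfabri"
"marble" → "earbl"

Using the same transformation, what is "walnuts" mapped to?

salnut

The pattern: swap the first and last characters, then delete the last character.
On "walnuts": the first step gives "salnutw", and the second then gives "salnut".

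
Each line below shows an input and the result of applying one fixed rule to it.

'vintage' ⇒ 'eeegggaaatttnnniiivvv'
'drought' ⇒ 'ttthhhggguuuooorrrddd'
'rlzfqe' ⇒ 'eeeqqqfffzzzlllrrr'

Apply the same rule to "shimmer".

rrreeemmmmmmiiihhhsss

The transformation: reverse the string, then repeat every character 3 times.
On "shimmer": the first step gives "remmihs", and the second then gives "rrreeemmmmmmiiihhhsss".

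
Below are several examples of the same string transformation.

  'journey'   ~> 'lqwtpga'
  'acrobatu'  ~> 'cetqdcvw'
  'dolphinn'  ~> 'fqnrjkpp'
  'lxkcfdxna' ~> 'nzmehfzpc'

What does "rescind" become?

tguekpf

The rule is to shift every letter 2 places forward in the alphabet (wrapping around).
So "rescind" becomes "tguekpf".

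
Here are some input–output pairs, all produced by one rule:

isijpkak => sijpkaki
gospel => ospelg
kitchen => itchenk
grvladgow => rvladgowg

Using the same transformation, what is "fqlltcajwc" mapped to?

qlltcajwcf

The pattern: move the first character to the end.
So "fqlltcajwc" becomes "qlltcajwcf".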